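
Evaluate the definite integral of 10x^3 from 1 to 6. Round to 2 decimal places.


Find the antiderivative of 10x^3:
F(x) = 10/4 * x^4
Apply the Fundamental Theorem of Calculus:
F(6) - F(1)
= 10/4 * 6^4 - 10/4 * 1^4
= 10/4 * (1296 - 1)
= 10/4 * 1295
= 6475/2 = 3237.50

3237.50


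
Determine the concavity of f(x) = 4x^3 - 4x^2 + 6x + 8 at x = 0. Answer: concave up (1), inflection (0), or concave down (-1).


Concavity is determined by the sign of f''(x).
f(x) = 4x^3 - 4x^2 + 6x + 8
f'(x) = 12x^2 - 8x + 6
f''(x) = 24x - 8
f''(0) = 24 * 0 - 8
= 0 - 8
= -8
Since f''(0) < 0, the function is concave down (-1)

-1


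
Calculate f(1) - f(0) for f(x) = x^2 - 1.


Net change = f(b) - f(a)
f(x) = x^2 - 1
Compute f(1):
f(1) = 1 * 1^2 + 0 * 1 - 1
= 1 + 0 - 1
= 0
Compute f(0):
f(0) = 1 * 0^2 + 0 * 0 - 1
= 0 + 0 - 1
= -1
Net change = 0 - (-1) = 1

1


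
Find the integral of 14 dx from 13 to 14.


The integral of a constant k over [a, b] equals k * (b - a).
integral from 13 to 14 of 14 dx
= 14 * (14 - 13)
= 14 * 1
= 14

14


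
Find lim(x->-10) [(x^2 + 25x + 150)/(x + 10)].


Direct substitution gives 0/0, so we factor the numerator.
Factor: (x^2 + 25x + 150) = (x + 10)(x + 15)
Cancel the common factor (x + 10):
(x^2 + 25x + 150)/(x + 10) = (x + 15)
Now substitute x = -10:
= (-10) - (-15) = 5

5


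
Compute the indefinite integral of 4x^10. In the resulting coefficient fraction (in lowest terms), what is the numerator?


Apply the power rule for integration:
integral of ax^n dx = a/(n+1) * x^(n+1) + C
integral of 4x^10 dx
= 4/11 * x^11 + C
The coefficient in lowest terms is 4/11, and its numerator is 4

4


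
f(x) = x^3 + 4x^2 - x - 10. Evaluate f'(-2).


Differentiate f(x) = x^3 + 4x^2 - x - 10 term by term:
f'(x) = 3x^2 + 8x - 1
Substitute x = -2:
f'(-2) = 3 * (-2)^2 + 8 * (-2) - 1
= 12 - 16 - 1
= -5

-5


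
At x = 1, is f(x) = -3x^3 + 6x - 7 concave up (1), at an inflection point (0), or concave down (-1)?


Concavity is determined by the sign of f''(x).
f(x) = -3x^3 + 6x - 7
f'(x) = -9x^2 + 6
f''(x) = -18x
f''(1) = -18 * 1 + 0
= -18 + 0
= -18
Since f''(1) < 0, the function is concave down (-1)

-1


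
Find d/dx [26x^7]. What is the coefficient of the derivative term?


We apply the power rule: d/dx [ax^n] = a*n * x^(n-1)
d/dx [26x^7]
= 26 * 7 * x^(7-1)
= 182x^6
The coefficient is 182

182


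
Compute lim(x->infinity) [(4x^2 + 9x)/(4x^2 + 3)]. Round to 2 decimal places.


For limits at infinity with equal-degree polynomials,
we compare leading coefficients.
Numerator leading term: 4x^2
Denominator leading term: 4x^2
Divide both by x^2:
lim = (4 + 9/x) / (4 + 3/x^2)
As x -> infinity, the 1/x and 1/x^2 terms vanish:
= 4/4 = 1 = 1.00

1.00


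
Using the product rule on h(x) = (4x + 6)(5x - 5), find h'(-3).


Let u(x) = 4x + 6 and v(x) = 5x - 5
u'(x) = 4
v'(x) = 5
Product rule: h'(x) = u'(x)*v(x) + u(x)*v'(x)
= 4 * (5x - 5) + (4x + 6) * 5
At x = -3:
u(-3) = 4 * (-3) + 6 = -6
v(-3) = 5 * (-3) - 5 = -20
h'(-3) = 4 * (-20) + (-6) * 5
= -80 - 30
= -110

-110


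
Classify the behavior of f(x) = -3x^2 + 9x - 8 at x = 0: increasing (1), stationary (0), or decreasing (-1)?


Compute f'(x) to determine behavior:
f'(x) = -6x + 9
f'(0) = -6 * 0 + 9
= 0 + 9
= 9
Since f'(0) > 0, the function is increasing (1)

1


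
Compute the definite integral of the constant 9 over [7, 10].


The integral of a constant k over [a, b] equals k * (b - a).
integral from 7 to 10 of 9 dx
= 9 * (10 - 7)
= 9 * 3
= 27

27


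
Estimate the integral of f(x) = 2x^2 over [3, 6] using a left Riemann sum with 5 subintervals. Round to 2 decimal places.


Left Riemann sum uses left endpoints of each subinterval.
Interval: [3, 6], n = 5
dx = (6 - 3) / 5 = 3/5
Left endpoints: [3, 18/5, 21/5, 24/5, 27/5]
f values: [18, 648/25, 882/25, 1152/25, 1458/25]
Sum = dx * (sum of f values)
= 3/5 * 918/5
= 2754/25 = 110.16

110.16


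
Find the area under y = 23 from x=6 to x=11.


The area under a constant function y = 23 is a rectangle.
Width = 11 - 6 = 5
Height = 23
Area = width * height
= 5 * 23
= 115

115


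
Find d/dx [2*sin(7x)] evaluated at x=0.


Apply the chain rule to differentiate 2*sin(7x):
d/dx [2*sin(7x)]
= 2 * cos(7x) * d/dx(7x)
= 2 * 7 * cos(7x)
= 14 * cos(7x)
Evaluate at x = 0:
= 14 * cos(0)
= 14 * 1
= 14

14


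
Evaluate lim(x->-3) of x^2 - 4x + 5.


Since polynomials are continuous, we use direct substitution.
lim(x->-3) of x^2 - 4x + 5
= 1 * (-3)^2 - 4 * (-3) + 5
= 9 + 12 + 5
= 26

26


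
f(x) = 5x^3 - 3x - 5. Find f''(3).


First derivative:
f'(x) = 15x^2 - 3
Second derivative:
f''(x) = 30x
Substitute x = 3:
f''(3) = 30 * 3 + 0
= 90 + 0
= 90

90


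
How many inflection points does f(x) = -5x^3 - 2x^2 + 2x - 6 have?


Inflection points occur where f''(x) = 0 and concavity changes.
f(x) = -5x^3 - 2x^2 + 2x - 6
f'(x) = -15x^2 - 4x + 2
f''(x) = -30x - 4
Set f''(x) = 0:
-30x - 4 = 0
x = 4 / (-30) = -2/15
Since f''(x) is linear (degree 1), it changes sign at this point.
Therefore there is exactly 1 inflection point.

1


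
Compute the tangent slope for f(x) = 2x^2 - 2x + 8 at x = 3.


The slope of the tangent line equals f'(x) at the point.
f(x) = 2x^2 - 2x + 8
f'(x) = 4x - 2
At x = 3:
f'(3) = 4 * 3 - 2
= 12 - 2
= 10

10


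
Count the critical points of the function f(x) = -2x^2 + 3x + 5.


Find where f'(x) = 0:
f'(x) = -4x + 3
Set f'(x) = 0:
-4x + 3 = 0
x = -3 / (-4) = 3/4
This is a linear equation in x, so there is exactly one solution.
Number of critical points: 1

1


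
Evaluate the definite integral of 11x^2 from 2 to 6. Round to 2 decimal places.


Find the antiderivative of 11x^2:
F(x) = 11/3 * x^3
Apply the Fundamental Theorem of Calculus:
F(6) - F(2)
= 11/3 * 6^3 - 11/3 * 2^3
= 11/3 * (216 - 8)
= 11/3 * 208
= 2288/3 ≈ 762.67

762.67


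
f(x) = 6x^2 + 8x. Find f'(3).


Differentiate term by term using power and sum rules:
f(x) = 6x^2 + 8x
f'(x) = 12x + 8
Substitute x = 3:
f'(3) = 12 * 3 + 8
= 36 + 8
= 44

44


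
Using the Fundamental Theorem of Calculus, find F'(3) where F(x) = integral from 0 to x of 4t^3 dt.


By the Fundamental Theorem of Calculus (Part 1):
If F(x) = integral from 0 to x of f(t) dt, then F'(x) = f(x)
Here f(t) = 4t^3
So F'(x) = 4x^3
Evaluate at x = 3:
F'(3) = 4 * 3^3
= 4 * 27
= 108

108


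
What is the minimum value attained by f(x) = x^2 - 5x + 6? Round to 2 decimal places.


For a quadratic f(x) = ax^2 + bx + c with a > 0, the minimum is at the vertex.
Vertex x-coordinate: x = -b/(2a)
x = -(-5) / (2 * 1)
x = 5/2
Substitute back to find the minimum value:
f(5/2) = 1 * (5/2)^2 - 5 * (5/2) + 6
= 25/4 - 25/2 + 6
= -1/4 = -0.25

-0.25


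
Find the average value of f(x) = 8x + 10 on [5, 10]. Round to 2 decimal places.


Average value = 1/(b-a) * integral from a to b of f(x) dx
First compute the integral of 8x + 10:
F(x) = 4x^2 + 10x
F(10) = 4 * 100 + 10 * 10 = 500
F(5) = 4 * 25 + 10 * 5 = 150
Integral = 500 - 150 = 350
Average = 350 / (10 - 5) = 350 / 5
= 70 = 70.00

70.00


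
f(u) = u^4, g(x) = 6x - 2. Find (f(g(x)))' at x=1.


Using the chain rule: (f(g(x)))' = f'(g(x)) * g'(x)
First, find g(1):
g(1) = 6 * 1 - 2 = 4
Next, f'(u) = 4u^3
And g'(x) = 6
So f'(g(1)) * g'(1)
= 4 * 4^3 * 6
= 4 * 64 * 6
= 1536

1536


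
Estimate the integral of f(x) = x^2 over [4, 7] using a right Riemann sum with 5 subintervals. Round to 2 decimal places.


Right Riemann sum uses right endpoints of each subinterval.
Interval: [4, 7], n = 5
dx = (7 - 4) / 5 = 3/5
Right endpoints: [23/5, 26/5, 29/5, 32/5, 7]
f values: [529/25, 676/25, 841/25, 1024/25, 49]
Sum = dx * (sum of f values)
= 3/5 * 859/5
= 2577/25 = 103.08

103.08


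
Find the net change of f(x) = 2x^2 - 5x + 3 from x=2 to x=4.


Net change = f(b) - f(a)
f(x) = 2x^2 - 5x + 3
Compute f(4):
f(4) = 2 * 4^2 - 5 * 4 + 3
= 32 - 20 + 3
= 15
Compute f(2):
f(2) = 2 * 2^2 - 5 * 2 + 3
= 8 - 10 + 3
= 1
Net change = 15 - 1 = 14

14


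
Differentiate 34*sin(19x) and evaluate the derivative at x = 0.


Apply the chain rule to differentiate 34*sin(19x):
d/dx [34*sin(19x)]
= 34 * cos(19x) * d/dx(19x)
= 34 * 19 * cos(19x)
= 646 * cos(19x)
Evaluate at x = 0:
= 646 * cos(0)
= 646 * 1
= 646

646


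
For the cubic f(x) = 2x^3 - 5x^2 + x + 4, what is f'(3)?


Differentiate f(x) = 2x^3 - 5x^2 + x + 4 term by term:
f'(x) = 6x^2 - 10x + 1
Substitute x = 3:
f'(3) = 6 * 3^2 - 10 * 3 + 1
= 54 - 30 + 1
= 25

25


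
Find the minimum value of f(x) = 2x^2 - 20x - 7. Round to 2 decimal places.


For a quadratic f(x) = ax^2 + bx + c with a > 0, the minimum is at the vertex.
Vertex x-coordinate: x = -b/(2a)
x = -(-20) / (2 * 2)
x = 20/4 = 5
Substitute back to find the minimum value:
f(5) = 2 * 5^2 - 20 * 5 - 7
= 50 - 100 - 7
= -57 = -57.00

-57.00


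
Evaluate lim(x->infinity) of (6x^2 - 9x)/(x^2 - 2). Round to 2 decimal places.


For limits at infinity with equal-degree polynomials,
we compare leading coefficients.
Numerator leading term: 6x^2
Denominator leading term: x^2
Divide both by x^2:
lim = (6 - 9/x) / (1 - 2/x^2)
As x -> infinity, the 1/x and 1/x^2 terms vanish:
= 6/1 = 6 = 6.00

6.00


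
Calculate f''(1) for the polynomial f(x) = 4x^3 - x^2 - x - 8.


First derivative:
f'(x) = 12x^2 - 2x - 1
Second derivative:
f''(x) = 24x - 2
Substitute x = 1:
f''(1) = 24 * 1 - 2
= 24 - 2
= 22

22


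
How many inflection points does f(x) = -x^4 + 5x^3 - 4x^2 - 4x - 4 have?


Inflection points occur where f''(x) = 0 and concavity changes.
f(x) = -x^4 + 5x^3 - 4x^2 - 4x - 4
f'(x) = -4x^3 + 15x^2 - 8x - 4
f''(x) = -12x^2 + 30x - 8
This is a quadratic in x. Use the discriminant to count real roots.
Discriminant = (30)^2 - 4 * (-12) * (-8)
= 900 - 384
= 516
Since discriminant > 0, f''(x) = 0 has 2 distinct real solutions.
A quadratic with two distinct real roots changes sign at each root, so concavity changes at both.
Number of inflection points: 2

2


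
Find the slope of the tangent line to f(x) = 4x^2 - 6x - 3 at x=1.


The slope of the tangent line equals f'(x) at the point.
f(x) = 4x^2 - 6x - 3
f'(x) = 8x - 6
At x = 1:
f'(1) = 8 * 1 - 6
= 8 - 6
= 2

2


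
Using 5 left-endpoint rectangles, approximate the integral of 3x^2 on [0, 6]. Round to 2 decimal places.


Left Riemann sum uses left endpoints of each subinterval.
Interval: [0, 6], n = 5
dx = (6 - 0) / 5 = 6/5
Left endpoints: [0, 6/5, 12/5, 18/5, 24/5]
f values: [0, 108/25, 432/25, 972/25, 1728/25]
Sum = dx * (sum of f values)
= 6/5 * 648/5
= 3888/25 = 155.52

155.52


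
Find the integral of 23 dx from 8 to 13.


The integral of a constant k over [a, b] equals k * (b - a).
integral from 8 to 13 of 23 dx
= 23 * (13 - 8)
= 23 * 5
= 115

115


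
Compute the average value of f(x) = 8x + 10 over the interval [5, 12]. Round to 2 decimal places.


Average value = 1/(b-a) * integral from a to b of f(x) dx
First compute the integral of 8x + 10:
F(x) = 4x^2 + 10x
F(12) = 4 * 144 + 10 * 12 = 696
F(5) = 4 * 25 + 10 * 5 = 150
Integral = 696 - 150 = 546
Average = 546 / (12 - 5) = 546 / 7
= 78 = 78.00

78.00


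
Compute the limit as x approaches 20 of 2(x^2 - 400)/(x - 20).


Direct substitution gives 0/0, so we factor the numerator.
Factor: 2(x^2 - 400) = 2 * (x - 20)(x + 20)
Cancel the common factor (x - 20):
2(x^2 - 400)/(x - 20) = 2 * (x + 20)
Now substitute x = 20:
= 2 * (20 + 20) = 80

80


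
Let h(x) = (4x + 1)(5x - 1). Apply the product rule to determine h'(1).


Let u(x) = 4x + 1 and v(x) = 5x - 1
u'(x) = 4
v'(x) = 5
Product rule: h'(x) = u'(x)*v(x) + u(x)*v'(x)
= 4 * (5x - 1) + (4x + 1) * 5
At x = 1:
u(1) = 4 * 1 + 1 = 5
v(1) = 5 * 1 - 1 = 4
h'(1) = 4 * 4 + 5 * 5
= 16 + 25
= 41

41


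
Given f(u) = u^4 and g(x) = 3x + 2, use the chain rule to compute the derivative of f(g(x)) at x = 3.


Using the chain rule: (f(g(x)))' = f'(g(x)) * g'(x)
First, find g(3):
g(3) = 3 * 3 + 2 = 11
Next, f'(u) = 4u^3
And g'(x) = 3
So f'(g(3)) * g'(3)
= 4 * 11^3 * 3
= 4 * 1331 * 3
= 15972

15972


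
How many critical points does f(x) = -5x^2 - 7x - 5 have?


Find where f'(x) = 0:
f'(x) = -10x - 7
Set f'(x) = 0:
-10x - 7 = 0
x = 7 / (-10) = -7/10
This is a linear equation in x, so there is exactly one solution.
Number of critical points: 1

1


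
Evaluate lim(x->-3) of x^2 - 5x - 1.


Since polynomials are continuous, we use direct substitution.
lim(x->-3) of x^2 - 5x - 1
= 1 * (-3)^2 - 5 * (-3) - 1
= 9 + 15 - 1
= 23

23


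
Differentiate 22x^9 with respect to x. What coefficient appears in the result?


We apply the power rule: d/dx [ax^n] = a*n * x^(n-1)
d/dx [22x^9]
= 22 * 9 * x^(9-1)
= 198x^8
The coefficient is 198

198


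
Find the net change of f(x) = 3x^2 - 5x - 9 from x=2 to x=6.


Net change = f(b) - f(a)
f(x) = 3x^2 - 5x - 9
Compute f(6):
f(6) = 3 * 6^2 - 5 * 6 - 9
= 108 - 30 - 9
= 69
Compute f(2):
f(2) = 3 * 2^2 - 5 * 2 - 9
= 12 - 10 - 9
= -7
Net change = 69 - (-7) = 76

76


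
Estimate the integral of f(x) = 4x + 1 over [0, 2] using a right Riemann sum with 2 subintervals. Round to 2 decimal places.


Right Riemann sum uses right endpoints of each subinterval.
Interval: [0, 2], n = 2
dx = (2 - 0) / 2 = 1
Right endpoints: [1, 2]
f values: [5, 9]
Sum = dx * (sum of f values)
= 1 * 14
= 14 = 14.00

14.00


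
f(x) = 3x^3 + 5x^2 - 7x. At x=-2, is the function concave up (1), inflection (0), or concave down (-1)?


Concavity is determined by the sign of f''(x).
f(x) = 3x^3 + 5x^2 - 7x
f'(x) = 9x^2 + 10x - 7
f''(x) = 18x + 10
f''(-2) = 18 * (-2) + 10
= -36 + 10
= -26
Since f''(-2) < 0, the function is concave down (-1)

-1


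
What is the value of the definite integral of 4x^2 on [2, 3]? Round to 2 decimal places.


Find the antiderivative of 4x^2:
F(x) = 4/3 * x^3
Apply the Fundamental Theorem of Calculus:
F(3) - F(2)
= 4/3 * 3^3 - 4/3 * 2^3
= 4/3 * (27 - 8)
= 4/3 * 19
= 76/3 ≈ 25.33

25.33


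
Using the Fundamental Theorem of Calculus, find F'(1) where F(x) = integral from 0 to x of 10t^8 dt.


By the Fundamental Theorem of Calculus (Part 1):
If F(x) = integral from 0 to x of f(t) dt, then F'(x) = f(x)
Here f(t) = 10t^8
So F'(x) = 10x^8
Evaluate at x = 1:
F'(1) = 10 * 1^8
= 10 * 1
= 10

10


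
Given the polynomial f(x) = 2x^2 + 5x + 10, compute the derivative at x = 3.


Differentiate term by term using power and sum rules:
f(x) = 2x^2 + 5x + 10
f'(x) = 4x + 5
Substitute x = 3:
f'(3) = 4 * 3 + 5
= 12 + 5
= 17

17


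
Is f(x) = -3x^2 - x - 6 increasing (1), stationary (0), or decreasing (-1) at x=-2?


Compute f'(x) to determine behavior:
f'(x) = -6x - 1
f'(-2) = -6 * (-2) - 1
= 12 - 1
= 11
Since f'(-2) > 0, the function is increasing (1)

1


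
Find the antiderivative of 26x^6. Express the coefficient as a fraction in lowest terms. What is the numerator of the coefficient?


Apply the power rule for integration:
integral of ax^n dx = a/(n+1) * x^(n+1) + C
integral of 26x^6 dx
= 26/7 * x^7 + C
The coefficient in lowest terms is 26/7, and its numerator is 26

26


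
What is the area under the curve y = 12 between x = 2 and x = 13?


The area under a constant function y = 12 is a rectangle.
Width = 13 - 2 = 11
Height = 12
Area = width * height
= 11 * 12
= 132

132


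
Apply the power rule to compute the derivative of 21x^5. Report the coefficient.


We apply the power rule: d/dx [ax^n] = a*n * x^(n-1)
d/dx [21x^5]
= 21 * 5 * x^(5-1)
= 105x^4
The coefficient is 105

105


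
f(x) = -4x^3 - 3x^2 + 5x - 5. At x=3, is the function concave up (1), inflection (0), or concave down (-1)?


Concavity is determined by the sign of f''(x).
f(x) = -4x^3 - 3x^2 + 5x - 5
f'(x) = -12x^2 - 6x + 5
f''(x) = -24x - 6
f''(3) = -24 * 3 - 6
= -72 - 6
= -78
Since f''(3) < 0, the function is concave down (-1)

-1


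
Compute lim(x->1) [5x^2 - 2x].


Since polynomials are continuous, we use direct substitution.
lim(x->1) of 5x^2 - 2x
= 5 * 1^2 - 2 * 1 + 0
= 5 - 2 + 0
= 3

3


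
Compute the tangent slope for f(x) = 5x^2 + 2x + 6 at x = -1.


The slope of the tangent line equals f'(x) at the point.
f(x) = 5x^2 + 2x + 6
f'(x) = 10x + 2
At x = -1:
f'(-1) = 10 * (-1) + 2
= -10 + 2
= -8

-8


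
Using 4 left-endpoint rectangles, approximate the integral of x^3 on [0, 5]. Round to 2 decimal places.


Left Riemann sum uses left endpoints of each subinterval.
Interval: [0, 5], n = 4
dx = (5 - 0) / 4 = 5/4
Left endpoints: [0, 5/4, 5/2, 15/4]
f values: [0, 125/64, 125/8, 3375/64]
Sum = dx * (sum of f values)
= 5/4 * 1125/16
= 5625/64 ≈ 87.89

87.89


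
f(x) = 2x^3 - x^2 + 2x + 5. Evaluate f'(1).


Differentiate f(x) = 2x^3 - x^2 + 2x + 5 term by term:
f'(x) = 6x^2 - 2x + 2
Substitute x = 1:
f'(1) = 6 * 1^2 - 2 * 1 + 2
= 6 - 2 + 2
= 6

6


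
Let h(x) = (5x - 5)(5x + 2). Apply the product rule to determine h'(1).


Let u(x) = 5x - 5 and v(x) = 5x + 2
u'(x) = 5
v'(x) = 5
Product rule: h'(x) = u'(x)*v(x) + u(x)*v'(x)
= 5 * (5x + 2) + (5x - 5) * 5
At x = 1:
u(1) = 5 * 1 - 5 = 0
v(1) = 5 * 1 + 2 = 7
h'(1) = 5 * 7 + 0 * 5
= 35 + 0
= 35

35


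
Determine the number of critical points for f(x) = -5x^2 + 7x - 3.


Find where f'(x) = 0:
f'(x) = -10x + 7
Set f'(x) = 0:
-10x + 7 = 0
x = -7 / (-10) = 7/10
This is a linear equation in x, so there is exactly one solution.
Number of critical points: 1

1


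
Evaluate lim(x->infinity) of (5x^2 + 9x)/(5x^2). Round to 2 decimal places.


For limits at infinity with equal-degree polynomials,
we compare leading coefficients.
Numerator leading term: 5x^2
Denominator leading term: 5x^2
Divide both by x^2:
lim = (5 + 9/x) / (5)
As x -> infinity, the 1/x and 1/x^2 terms vanish:
= 5/5 = 1 = 1.00

1.00


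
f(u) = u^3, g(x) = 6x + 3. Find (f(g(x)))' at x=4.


Using the chain rule: (f(g(x)))' = f'(g(x)) * g'(x)
First, find g(4):
g(4) = 6 * 4 + 3 = 27
Next, f'(u) = 3u^2
And g'(x) = 6
So f'(g(4)) * g'(4)
= 3 * 27^2 * 6
= 3 * 729 * 6
= 13122

13122


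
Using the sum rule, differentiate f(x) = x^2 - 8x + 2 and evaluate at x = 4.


Differentiate term by term using power and sum rules:
f(x) = x^2 - 8x + 2
f'(x) = 2x - 8
Substitute x = 4:
f'(4) = 2 * 4 - 8
= 8 - 8
= 0

0


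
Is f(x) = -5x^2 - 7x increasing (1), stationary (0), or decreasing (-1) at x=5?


Compute f'(x) to determine behavior:
f'(x) = -10x - 7
f'(5) = -10 * 5 - 7
= -50 - 7
= -57
Since f'(5) < 0, the function is decreasing (-1)

-1


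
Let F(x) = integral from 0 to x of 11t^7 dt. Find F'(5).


By the Fundamental Theorem of Calculus (Part 1):
If F(x) = integral from 0 to x of f(t) dt, then F'(x) = f(x)
Here f(t) = 11t^7
So F'(x) = 11x^7
Evaluate at x = 5:
F'(5) = 11 * 5^7
= 11 * 78125
= 859375

859375


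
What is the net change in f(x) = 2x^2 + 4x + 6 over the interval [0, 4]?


Net change = f(b) - f(a)
f(x) = 2x^2 + 4x + 6
Compute f(4):
f(4) = 2 * 4^2 + 4 * 4 + 6
= 32 + 16 + 6
= 54
Compute f(0):
f(0) = 2 * 0^2 + 4 * 0 + 6
= 0 + 0 + 6
= 6
Net change = 54 - 6 = 48

48


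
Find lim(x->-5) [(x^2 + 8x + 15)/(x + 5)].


Direct substitution gives 0/0, so we factor the numerator.
Factor: (x^2 + 8x + 15) = (x + 5)(x + 3)
Cancel the common factor (x + 5):
(x^2 + 8x + 15)/(x + 5) = (x + 3)
Now substitute x = -5:
= (-5) - (-3) = -2

-2


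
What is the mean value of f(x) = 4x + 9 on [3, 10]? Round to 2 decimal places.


Average value = 1/(b-a) * integral from a to b of f(x) dx
First compute the integral of 4x + 9:
F(x) = 2x^2 + 9x
F(10) = 2 * 100 + 9 * 10 = 290
F(3) = 2 * 9 + 9 * 3 = 45
Integral = 290 - 45 = 245
Average = 245 / (10 - 3) = 245 / 7
= 35 = 35.00

35.00


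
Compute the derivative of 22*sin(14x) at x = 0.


Apply the chain rule to differentiate 22*sin(14x):
d/dx [22*sin(14x)]
= 22 * cos(14x) * d/dx(14x)
= 22 * 14 * cos(14x)
= 308 * cos(14x)
Evaluate at x = 0:
= 308 * cos(0)
= 308 * 1
= 308

308


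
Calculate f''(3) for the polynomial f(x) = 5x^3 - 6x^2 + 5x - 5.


First derivative:
f'(x) = 15x^2 - 12x + 5
Second derivative:
f''(x) = 30x - 12
Substitute x = 3:
f''(3) = 30 * 3 - 12
= 90 - 12
= 78

78


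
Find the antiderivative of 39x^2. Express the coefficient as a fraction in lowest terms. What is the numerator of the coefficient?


Apply the power rule for integration:
integral of ax^n dx = a/(n+1) * x^(n+1) + C
integral of 39x^2 dx
= 39/3 * x^3 + C
= 13 * x^3 + C
The coefficient in lowest terms is 13 = 13/1, so its numerator is 13

13


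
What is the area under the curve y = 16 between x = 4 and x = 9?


The area under a constant function y = 16 is a rectangle.
Width = 9 - 4 = 5
Height = 16
Area = width * height
= 5 * 16
= 80

80


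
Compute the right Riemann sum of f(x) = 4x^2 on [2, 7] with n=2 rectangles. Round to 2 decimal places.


Right Riemann sum uses right endpoints of each subinterval.
Interval: [2, 7], n = 2
dx = (7 - 2) / 2 = 5/2
Right endpoints: [9/2, 7]
f values: [81, 196]
Sum = dx * (sum of f values)
= 5/2 * 277
= 1385/2 = 692.50

692.50


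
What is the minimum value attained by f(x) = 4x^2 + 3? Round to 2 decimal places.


For a quadratic f(x) = ax^2 + bx + c with a > 0, the minimum is at the vertex.
Vertex x-coordinate: x = -b/(2a)
x = -(0) / (2 * 4)
x = 0/8 = 0
Substitute back to find the minimum value:
f(0) = 4 * 0^2 + 0 * 0 + 3
= 0 + 0 + 3
= 3 = 3.00

3.00


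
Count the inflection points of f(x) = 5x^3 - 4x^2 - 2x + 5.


Inflection points occur where f''(x) = 0 and concavity changes.
f(x) = 5x^3 - 4x^2 - 2x + 5
f'(x) = 15x^2 - 8x - 2
f''(x) = 30x - 8
Set f''(x) = 0:
30x - 8 = 0
x = 8 / 30 = 4/15
Since f''(x) is linear (degree 1), it changes sign at this point.
Therefore there is exactly 1 inflection point.

1


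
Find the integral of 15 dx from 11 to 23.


The integral of a constant k over [a, b] equals k * (b - a).
integral from 11 to 23 of 15 dx
= 15 * (23 - 11)
= 15 * 12
= 180

180


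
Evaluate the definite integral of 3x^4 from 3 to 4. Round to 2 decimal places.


Find the antiderivative of 3x^4:
F(x) = 3/5 * x^5
Apply the Fundamental Theorem of Calculus:
F(4) - F(3)
= 3/5 * 4^5 - 3/5 * 3^5
= 3/5 * (1024 - 243)
= 3/5 * 781
= 2343/5 = 468.60

468.60


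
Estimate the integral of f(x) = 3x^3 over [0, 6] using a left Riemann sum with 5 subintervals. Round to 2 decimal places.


Left Riemann sum uses left endpoints of each subinterval.
Interval: [0, 6], n = 5
dx = (6 - 0) / 5 = 6/5
Left endpoints: [0, 6/5, 12/5, 18/5, 24/5]
f values: [0, 648/125, 5184/125, 17496/125, 41472/125]
Sum = dx * (sum of f values)
= 6/5 * 2592/5
= 15552/25 = 622.08

622.08


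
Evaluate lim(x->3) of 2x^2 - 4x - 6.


Since polynomials are continuous, we use direct substitution.
lim(x->3) of 2x^2 - 4x - 6
= 2 * 3^2 - 4 * 3 - 6
= 18 - 12 - 6
= 0

0


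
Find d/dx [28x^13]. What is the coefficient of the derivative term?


We apply the power rule: d/dx [ax^n] = a*n * x^(n-1)
d/dx [28x^13]
= 28 * 13 * x^(13-1)
= 364x^12
The coefficient is 364

364


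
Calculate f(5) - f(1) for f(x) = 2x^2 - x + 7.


Net change = f(b) - f(a)
f(x) = 2x^2 - x + 7
Compute f(5):
f(5) = 2 * 5^2 - 1 * 5 + 7
= 50 - 5 + 7
= 52
Compute f(1):
f(1) = 2 * 1^2 - 1 * 1 + 7
= 2 - 1 + 7
= 8
Net change = 52 - 8 = 44

44


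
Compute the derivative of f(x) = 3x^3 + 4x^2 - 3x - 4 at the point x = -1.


Differentiate f(x) = 3x^3 + 4x^2 - 3x - 4 term by term:
f'(x) = 9x^2 + 8x - 3
Substitute x = -1:
f'(-1) = 9 * (-1)^2 + 8 * (-1) - 3
= 9 - 8 - 3
= -2

-2


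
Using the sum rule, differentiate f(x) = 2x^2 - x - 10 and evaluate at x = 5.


Differentiate term by term using power and sum rules:
f(x) = 2x^2 - x - 10
f'(x) = 4x - 1
Substitute x = 5:
f'(5) = 4 * 5 - 1
= 20 - 1
= 19

19


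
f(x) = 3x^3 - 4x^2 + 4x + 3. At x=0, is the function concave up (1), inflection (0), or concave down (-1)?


Concavity is determined by the sign of f''(x).
f(x) = 3x^3 - 4x^2 + 4x + 3
f'(x) = 9x^2 - 8x + 4
f''(x) = 18x - 8
f''(0) = 18 * 0 - 8
= 0 - 8
= -8
Since f''(0) < 0, the function is concave down (-1)

-1


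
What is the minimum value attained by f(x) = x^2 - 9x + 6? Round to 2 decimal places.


For a quadratic f(x) = ax^2 + bx + c with a > 0, the minimum is at the vertex.
Vertex x-coordinate: x = -b/(2a)
x = -(-9) / (2 * 1)
x = 9/2
Substitute back to find the minimum value:
f(9/2) = 1 * (9/2)^2 - 9 * (9/2) + 6
= 81/4 - 81/2 + 6
= -57/4 = -14.25

-14.25


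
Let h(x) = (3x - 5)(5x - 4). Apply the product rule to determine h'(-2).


Let u(x) = 3x - 5 and v(x) = 5x - 4
u'(x) = 3
v'(x) = 5
Product rule: h'(x) = u'(x)*v(x) + u(x)*v'(x)
= 3 * (5x - 4) + (3x - 5) * 5
At x = -2:
u(-2) = 3 * (-2) - 5 = -11
v(-2) = 5 * (-2) - 4 = -14
h'(-2) = 3 * (-14) + (-11) * 5
= -42 - 55
= -97

-97


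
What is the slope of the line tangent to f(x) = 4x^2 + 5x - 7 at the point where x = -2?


The slope of the tangent line equals f'(x) at the point.
f(x) = 4x^2 + 5x - 7
f'(x) = 8x + 5
At x = -2:
f'(-2) = 8 * (-2) + 5
= -16 + 5
= -11

-11


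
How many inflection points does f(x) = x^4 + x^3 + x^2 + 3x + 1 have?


Inflection points occur where f''(x) = 0 and concavity changes.
f(x) = x^4 + x^3 + x^2 + 3x + 1
f'(x) = 4x^3 + 3x^2 + 2x + 3
f''(x) = 12x^2 + 6x + 2
This is a quadratic in x. Use the discriminant to count real roots.
Discriminant = (6)^2 - 4 * 12 * 2
= 36 - 96
= -60
Since discriminant < 0, f''(x) = 0 has no real solutions.
Number of inflection points: 0

0


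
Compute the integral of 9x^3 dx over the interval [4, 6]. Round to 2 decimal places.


Find the antiderivative of 9x^3:
F(x) = 9/4 * x^4
Apply the Fundamental Theorem of Calculus:
F(6) - F(4)
= 9/4 * 6^4 - 9/4 * 4^4
= 9/4 * (1296 - 256)
= 9/4 * 1040
= 2340 = 2340.00

2340.00


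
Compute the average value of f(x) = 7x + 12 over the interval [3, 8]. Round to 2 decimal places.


Average value = 1/(b-a) * integral from a to b of f(x) dx
First compute the integral of 7x + 12:
F(x) = (7/2)x^2 + 12x
F(8) = 7/2 * 64 + 12 * 8 = 320
F(3) = 7/2 * 9 + 12 * 3 = 135/2
Integral = 320 - 135/2 = 505/2
Average = (505/2) / (8 - 3) = (505/2) / 5
= 101/2 = 50.50

50.50


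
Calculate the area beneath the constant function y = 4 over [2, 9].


The area under a constant function y = 4 is a rectangle.
Width = 9 - 2 = 7
Height = 4
Area = width * height
= 7 * 4
= 28

28


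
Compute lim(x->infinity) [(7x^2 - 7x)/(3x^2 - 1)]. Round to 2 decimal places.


For limits at infinity with equal-degree polynomials,
we compare leading coefficients.
Numerator leading term: 7x^2
Denominator leading term: 3x^2
Divide both by x^2:
lim = (7 - 7/x) / (3 - 1/x^2)
As x -> infinity, the 1/x and 1/x^2 terms vanish:
= 7/3 ≈ 2.33

2.33


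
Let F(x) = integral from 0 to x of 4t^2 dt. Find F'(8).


By the Fundamental Theorem of Calculus (Part 1):
If F(x) = integral from 0 to x of f(t) dt, then F'(x) = f(x)
Here f(t) = 4t^2
So F'(x) = 4x^2
Evaluate at x = 8:
F'(8) = 4 * 8^2
= 4 * 64
= 256

256


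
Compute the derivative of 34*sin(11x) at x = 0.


Apply the chain rule to differentiate 34*sin(11x):
d/dx [34*sin(11x)]
= 34 * cos(11x) * d/dx(11x)
= 34 * 11 * cos(11x)
= 374 * cos(11x)
Evaluate at x = 0:
= 374 * cos(0)
= 374 * 1
= 374

374


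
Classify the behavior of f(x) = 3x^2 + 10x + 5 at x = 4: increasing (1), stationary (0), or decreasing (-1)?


Compute f'(x) to determine behavior:
f'(x) = 6x + 10
f'(4) = 6 * 4 + 10
= 24 + 10
= 34
Since f'(4) > 0, the function is increasing (1)

1


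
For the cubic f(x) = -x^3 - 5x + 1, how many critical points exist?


Find where f'(x) = 0:
f(x) = -x^3 - 5x + 1
f'(x) = -3x^2 - 5
This is a quadratic in x. Use the discriminant to count real roots.
Discriminant = (0)^2 - 4 * (-3) * (-5)
= 0 - 60
= -60
Since discriminant < 0, f'(x) = 0 has no real solutions.
Number of critical points: 0

0


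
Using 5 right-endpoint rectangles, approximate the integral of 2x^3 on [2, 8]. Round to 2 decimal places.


Right Riemann sum uses right endpoints of each subinterval.
Interval: [2, 8], n = 5
dx = (8 - 2) / 5 = 6/5
Right endpoints: [16/5, 22/5, 28/5, 34/5, 8]
f values: [8192/125, 21296/125, 43904/125, 78608/125, 1024]
Sum = dx * (sum of f values)
= 6/5 * 2240
= 2688 = 2688.00

2688.00


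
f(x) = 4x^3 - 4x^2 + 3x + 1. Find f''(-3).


First derivative:
f'(x) = 12x^2 - 8x + 3
Second derivative:
f''(x) = 24x - 8
Substitute x = -3:
f''(-3) = 24 * (-3) - 8
= -72 - 8
= -80

-80


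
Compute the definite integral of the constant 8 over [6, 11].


The integral of a constant k over [a, b] equals k * (b - a).
integral from 6 to 11 of 8 dx
= 8 * (11 - 6)
= 8 * 5
= 40

40


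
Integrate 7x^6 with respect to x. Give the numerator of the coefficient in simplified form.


Apply the power rule for integration:
integral of ax^n dx = a/(n+1) * x^(n+1) + C
integral of 7x^6 dx
= 7/7 * x^7 + C
= 1 * x^7 + C
The coefficient in lowest terms is 1 = 1/1, so its numerator is 1

1


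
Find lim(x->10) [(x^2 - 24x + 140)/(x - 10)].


Direct substitution gives 0/0, so we factor the numerator.
Factor: (x^2 - 24x + 140) = (x - 10)(x - 14)
Cancel the common factor (x - 10):
(x^2 - 24x + 140)/(x - 10) = (x - 14)
Now substitute x = 10:
= (10) - (14) = -4

-4


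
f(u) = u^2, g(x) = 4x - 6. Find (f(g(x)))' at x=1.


Using the chain rule: (f(g(x)))' = f'(g(x)) * g'(x)
First, find g(1):
g(1) = 4 * 1 - 6 = -2
Next, f'(u) = 2u
And g'(x) = 4
So f'(g(1)) * g'(1)
= 2 * (-2) * 4
= -16

-16


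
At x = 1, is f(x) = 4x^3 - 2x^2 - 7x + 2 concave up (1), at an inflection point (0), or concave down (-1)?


Concavity is determined by the sign of f''(x).
f(x) = 4x^3 - 2x^2 - 7x + 2
f'(x) = 12x^2 - 4x - 7
f''(x) = 24x - 4
f''(1) = 24 * 1 - 4
= 24 - 4
= 20
Since f''(1) > 0, the function is concave up (1)

1


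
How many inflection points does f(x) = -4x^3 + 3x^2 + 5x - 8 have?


Inflection points occur where f''(x) = 0 and concavity changes.
f(x) = -4x^3 + 3x^2 + 5x - 8
f'(x) = -12x^2 + 6x + 5
f''(x) = -24x + 6
Set f''(x) = 0:
-24x + 6 = 0
x = -6 / (-24) = 1/4
Since f''(x) is linear (degree 1), it changes sign at this point.
Therefore there is exactly 1 inflection point.

1


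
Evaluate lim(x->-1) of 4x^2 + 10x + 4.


Since polynomials are continuous, we use direct substitution.
lim(x->-1) of 4x^2 + 10x + 4
= 4 * (-1)^2 + 10 * (-1) + 4
= 4 - 10 + 4
= -2

-2


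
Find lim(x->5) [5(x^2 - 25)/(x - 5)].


Direct substitution gives 0/0, so we factor the numerator.
Factor: 5(x^2 - 25) = 5 * (x - 5)(x + 5)
Cancel the common factor (x - 5):
5(x^2 - 25)/(x - 5) = 5 * (x + 5)
Now substitute x = 5:
= 5 * (5 + 5) = 50

50


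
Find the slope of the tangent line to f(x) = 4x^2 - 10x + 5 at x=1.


The slope of the tangent line equals f'(x) at the point.
f(x) = 4x^2 - 10x + 5
f'(x) = 8x - 10
At x = 1:
f'(1) = 8 * 1 - 10
= 8 - 10
= -2

-2


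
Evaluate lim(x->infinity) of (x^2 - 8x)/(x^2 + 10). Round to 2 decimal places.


For limits at infinity with equal-degree polynomials,
we compare leading coefficients.
Numerator leading term: x^2
Denominator leading term: x^2
Divide both by x^2:
lim = (1 - 8/x) / (1 + 10/x^2)
As x -> infinity, the 1/x and 1/x^2 terms vanish:
= 1/1 = 1 = 1.00

1.00


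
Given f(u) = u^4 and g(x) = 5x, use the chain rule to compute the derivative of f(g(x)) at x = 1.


Using the chain rule: (f(g(x)))' = f'(g(x)) * g'(x)
First, find g(1):
g(1) = 5 * 1 + 0 = 5
Next, f'(u) = 4u^3
And g'(x) = 5
So f'(g(1)) * g'(1)
= 4 * 5^3 * 5
= 4 * 125 * 5
= 2500

2500


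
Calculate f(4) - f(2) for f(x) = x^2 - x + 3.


Net change = f(b) - f(a)
f(x) = x^2 - x + 3
Compute f(4):
f(4) = 1 * 4^2 - 1 * 4 + 3
= 16 - 4 + 3
= 15
Compute f(2):
f(2) = 1 * 2^2 - 1 * 2 + 3
= 4 - 2 + 3
= 5
Net change = 15 - 5 = 10

10


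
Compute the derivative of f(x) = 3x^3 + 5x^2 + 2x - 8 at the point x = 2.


Differentiate f(x) = 3x^3 + 5x^2 + 2x - 8 term by term:
f'(x) = 9x^2 + 10x + 2
Substitute x = 2:
f'(2) = 9 * 2^2 + 10 * 2 + 2
= 36 + 20 + 2
= 58

58


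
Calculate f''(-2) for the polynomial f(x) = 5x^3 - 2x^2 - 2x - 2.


First derivative:
f'(x) = 15x^2 - 4x - 2
Second derivative:
f''(x) = 30x - 4
Substitute x = -2:
f''(-2) = 30 * (-2) - 4
= -60 - 4
= -64

-64


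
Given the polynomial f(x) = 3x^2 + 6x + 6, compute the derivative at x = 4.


Differentiate term by term using power and sum rules:
f(x) = 3x^2 + 6x + 6
f'(x) = 6x + 6
Substitute x = 4:
f'(4) = 6 * 4 + 6
= 24 + 6
= 30

30


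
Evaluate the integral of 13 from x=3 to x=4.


The integral of a constant k over [a, b] equals k * (b - a).
integral from 3 to 4 of 13 dx
= 13 * (4 - 3)
= 13 * 1
= 13

13


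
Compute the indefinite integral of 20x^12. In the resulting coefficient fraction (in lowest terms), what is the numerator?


Apply the power rule for integration:
integral of ax^n dx = a/(n+1) * x^(n+1) + C
integral of 20x^12 dx
= 20/13 * x^13 + C
The coefficient in lowest terms is 20/13, and its numerator is 20

20


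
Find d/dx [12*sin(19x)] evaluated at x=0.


Apply the chain rule to differentiate 12*sin(19x):
d/dx [12*sin(19x)]
= 12 * cos(19x) * d/dx(19x)
= 12 * 19 * cos(19x)
= 228 * cos(19x)
Evaluate at x = 0:
= 228 * cos(0)
= 228 * 1
= 228

228


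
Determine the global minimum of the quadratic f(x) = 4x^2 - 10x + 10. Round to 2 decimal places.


For a quadratic f(x) = ax^2 + bx + c with a > 0, the minimum is at the vertex.
Vertex x-coordinate: x = -b/(2a)
x = -(-10) / (2 * 4)
x = 10/8 = 5/4
Substitute back to find the minimum value:
f(5/4) = 4 * (5/4)^2 - 10 * (5/4) + 10
= 25/4 - 25/2 + 10
= 15/4 = 3.75

3.75


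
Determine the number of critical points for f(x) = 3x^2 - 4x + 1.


Find where f'(x) = 0:
f'(x) = 6x - 4
Set f'(x) = 0:
6x - 4 = 0
x = 4 / 6 = 2/3
This is a linear equation in x, so there is exactly one solution.
Number of critical points: 1

1


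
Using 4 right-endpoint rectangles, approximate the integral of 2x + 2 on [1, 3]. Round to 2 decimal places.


Right Riemann sum uses right endpoints of each subinterval.
Interval: [1, 3], n = 4
dx = (3 - 1) / 4 = 1/2
Right endpoints: [3/2, 2, 5/2, 3]
f values: [5, 6, 7, 8]
Sum = dx * (sum of f values)
= 1/2 * 26
= 13 = 13.00

13.00


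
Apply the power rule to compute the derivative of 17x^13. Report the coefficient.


We apply the power rule: d/dx [ax^n] = a*n * x^(n-1)
d/dx [17x^13]
= 17 * 13 * x^(13-1)
= 221x^12
The coefficient is 221

221


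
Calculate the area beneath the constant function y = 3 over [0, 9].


The area under a constant function y = 3 is a rectangle.
Width = 9 - 0 = 9
Height = 3
Area = width * height
= 9 * 3
= 27

27


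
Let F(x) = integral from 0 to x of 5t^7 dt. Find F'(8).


By the Fundamental Theorem of Calculus (Part 1):
If F(x) = integral from 0 to x of f(t) dt, then F'(x) = f(x)
Here f(t) = 5t^7
So F'(x) = 5x^7
Evaluate at x = 8:
F'(8) = 5 * 8^7
= 5 * 2097152
= 10485760

10485760


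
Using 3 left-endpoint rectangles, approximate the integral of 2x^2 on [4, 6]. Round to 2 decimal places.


Left Riemann sum uses left endpoints of each subinterval.
Interval: [4, 6], n = 3
dx = (6 - 4) / 3 = 2/3
Left endpoints: [4, 14/3, 16/3]
f values: [32, 392/9, 512/9]
Sum = dx * (sum of f values)
= 2/3 * 1192/9
= 2384/27 ≈ 88.30

88.30


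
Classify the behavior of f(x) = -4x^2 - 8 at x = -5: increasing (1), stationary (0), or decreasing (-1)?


Compute f'(x) to determine behavior:
f'(x) = -8x
f'(-5) = -8 * (-5) + 0
= 40 + 0
= 40
Since f'(-5) > 0, the function is increasing (1)

1


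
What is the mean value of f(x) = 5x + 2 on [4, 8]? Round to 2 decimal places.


Average value = 1/(b-a) * integral from a to b of f(x) dx
First compute the integral of 5x + 2:
F(x) = (5/2)x^2 + 2x
F(8) = 5/2 * 64 + 2 * 8 = 176
F(4) = 5/2 * 16 + 2 * 4 = 48
Integral = 176 - 48 = 128
Average = 128 / (8 - 4) = 128 / 4
= 32 = 32.00

32.00


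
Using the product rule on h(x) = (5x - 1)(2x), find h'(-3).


Let u(x) = 5x - 1 and v(x) = 2x
u'(x) = 5
v'(x) = 2
Product rule: h'(x) = u'(x)*v(x) + u(x)*v'(x)
= 5 * (2x) + (5x - 1) * 2
At x = -3:
u(-3) = 5 * (-3) - 1 = -16
v(-3) = 2 * (-3) + 0 = -6
h'(-3) = 5 * (-6) + (-16) * 2
= -30 - 32
= -62

-62


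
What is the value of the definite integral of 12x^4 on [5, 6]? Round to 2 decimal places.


Find the antiderivative of 12x^4:
F(x) = 12/5 * x^5
Apply the Fundamental Theorem of Calculus:
F(6) - F(5)
= 12/5 * 6^5 - 12/5 * 5^5
= 12/5 * (7776 - 3125)
= 12/5 * 4651
= 55812/5 = 11162.40

11162.40


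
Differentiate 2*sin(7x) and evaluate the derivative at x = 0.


Apply the chain rule to differentiate 2*sin(7x):
d/dx [2*sin(7x)]
= 2 * cos(7x) * d/dx(7x)
= 2 * 7 * cos(7x)
= 14 * cos(7x)
Evaluate at x = 0:
= 14 * cos(0)
= 14 * 1
= 14

14


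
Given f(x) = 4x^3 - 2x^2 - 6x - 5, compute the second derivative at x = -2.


First derivative:
f'(x) = 12x^2 - 4x - 6
Second derivative:
f''(x) = 24x - 4
Substitute x = -2:
f''(-2) = 24 * (-2) - 4
= -48 - 4
= -52

-52


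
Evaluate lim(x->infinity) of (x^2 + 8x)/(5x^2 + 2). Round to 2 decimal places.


For limits at infinity with equal-degree polynomials,
we compare leading coefficients.
Numerator leading term: x^2
Denominator leading term: 5x^2
Divide both by x^2:
lim = (1 + 8/x) / (5 + 2/x^2)
As x -> infinity, the 1/x and 1/x^2 terms vanish:
= 1/5 = 0.20

0.20


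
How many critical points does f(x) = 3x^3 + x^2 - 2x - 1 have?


Find where f'(x) = 0:
f(x) = 3x^3 + x^2 - 2x - 1
f'(x) = 9x^2 + 2x - 2
This is a quadratic in x. Use the discriminant to count real roots.
Discriminant = (2)^2 - 4 * 9 * (-2)
= 4 - (-72)
= 76
Since discriminant > 0, f'(x) = 0 has 2 real solutions.
Number of critical points: 2

2


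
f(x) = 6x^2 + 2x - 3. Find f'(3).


Differentiate term by term using power and sum rules:
f(x) = 6x^2 + 2x - 3
f'(x) = 12x + 2
Substitute x = 3:
f'(3) = 12 * 3 + 2
= 36 + 2
= 38

38


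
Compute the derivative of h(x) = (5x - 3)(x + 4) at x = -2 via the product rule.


Let u(x) = 5x - 3 and v(x) = x + 4
u'(x) = 5
v'(x) = 1
Product rule: h'(x) = u'(x)*v(x) + u(x)*v'(x)
= 5 * (x + 4) + (5x - 3) * 1
At x = -2:
u(-2) = 5 * (-2) - 3 = -13
v(-2) = 1 * (-2) + 4 = 2
h'(-2) = 5 * 2 + (-13) * 1
= 10 - 13
= -3

-3


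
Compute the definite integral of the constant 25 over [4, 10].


The integral of a constant k over [a, b] equals k * (b - a).
integral from 4 to 10 of 25 dx
= 25 * (10 - 4)
= 25 * 6
= 150

150


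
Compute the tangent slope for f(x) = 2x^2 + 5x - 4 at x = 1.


The slope of the tangent line equals f'(x) at the point.
f(x) = 2x^2 + 5x - 4
f'(x) = 4x + 5
At x = 1:
f'(1) = 4 * 1 + 5
= 4 + 5
= 9

9


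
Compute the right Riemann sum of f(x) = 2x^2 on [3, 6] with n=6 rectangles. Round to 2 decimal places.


Right Riemann sum uses right endpoints of each subinterval.
Interval: [3, 6], n = 6
dx = (6 - 3) / 6 = 1/2
Right endpoints: [7/2, 4, 9/2, 5, 11/2, 6]
f values: [49/2, 32, 81/2, 50, 121/2, 72]
Sum = dx * (sum of f values)
= 1/2 * 559/2
= 559/4 = 139.75

139.75


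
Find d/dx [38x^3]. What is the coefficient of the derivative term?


We apply the power rule: d/dx [ax^n] = a*n * x^(n-1)
d/dx [38x^3]
= 38 * 3 * x^(3-1)
= 114x^2
The coefficient is 114

114


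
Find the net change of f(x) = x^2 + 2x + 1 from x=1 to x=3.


Net change = f(b) - f(a)
f(x) = x^2 + 2x + 1
Compute f(3):
f(3) = 1 * 3^2 + 2 * 3 + 1
= 9 + 6 + 1
= 16
Compute f(1):
f(1) = 1 * 1^2 + 2 * 1 + 1
= 1 + 2 + 1
= 4
Net change = 16 - 4 = 12

12


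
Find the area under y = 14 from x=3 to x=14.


The area under a constant function y = 14 is a rectangle.
Width = 14 - 3 = 11
Height = 14
Area = width * height
= 11 * 14
= 154

154


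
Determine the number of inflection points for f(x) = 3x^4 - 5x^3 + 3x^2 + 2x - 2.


Inflection points occur where f''(x) = 0 and concavity changes.
f(x) = 3x^4 - 5x^3 + 3x^2 + 2x - 2
f'(x) = 12x^3 - 15x^2 + 6x + 2
f''(x) = 36x^2 - 30x + 6
This is a quadratic in x. Use the discriminant to count real roots.
Discriminant = (-30)^2 - 4 * 36 * 6
= 900 - 864
= 36
Since discriminant > 0, f''(x) = 0 has 2 distinct real solutions.
A quadratic with two distinct real roots changes sign at each root, so concavity changes at both.
Number of inflection points: 2

2
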